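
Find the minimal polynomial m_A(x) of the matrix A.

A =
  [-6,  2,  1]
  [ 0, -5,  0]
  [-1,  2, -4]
x^2 + 10*x + 25

The characteristic polynomial is χ_A(x) = (x + 5)^3, so the eigenvalues are known. The minimal polynomial is
  m_A(x) = Π_λ (x − λ)^{k_λ}
where k_λ is the size of the *largest* Jordan block for λ (equivalently, the smallest k with (A − λI)^k v = 0 for every generalised eigenvector v of λ).

  λ = -5: largest Jordan block has size 2, contributing (x + 5)^2

So m_A(x) = (x + 5)^2 = x^2 + 10*x + 25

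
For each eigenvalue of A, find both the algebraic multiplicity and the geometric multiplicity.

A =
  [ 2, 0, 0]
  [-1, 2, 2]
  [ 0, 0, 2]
λ = 2: alg = 3, geom = 2

Step 1 — factor the characteristic polynomial to read off the algebraic multiplicities:
  χ_A(x) = (x - 2)^3

Step 2 — compute geometric multiplicities via the rank-nullity identity g(λ) = n − rank(A − λI):
  rank(A − (2)·I) = 1, so dim ker(A − (2)·I) = n − 1 = 2

Summary:
  λ = 2: algebraic multiplicity = 3, geometric multiplicity = 2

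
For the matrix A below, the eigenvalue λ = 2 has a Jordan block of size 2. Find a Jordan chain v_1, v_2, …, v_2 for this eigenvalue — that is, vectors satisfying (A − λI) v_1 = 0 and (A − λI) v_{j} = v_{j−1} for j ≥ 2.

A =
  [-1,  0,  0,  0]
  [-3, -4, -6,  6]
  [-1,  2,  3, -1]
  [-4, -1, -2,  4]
A Jordan chain for λ = 2 of length 2:
v_1 = (0, 0, 1, 1)ᵀ
v_2 = (0, 1, -1, 0)ᵀ

Let N = A − (2)·I. We want v_2 with N^2 v_2 = 0 but N^1 v_2 ≠ 0; then v_{j-1} := N · v_j for j = 2, …, 2.

Pick v_2 = (0, 1, -1, 0)ᵀ.
Then v_1 = N · v_2 = (0, 0, 1, 1)ᵀ.

Sanity check: (A − (2)·I) v_1 = (0, 0, 0, 0)ᵀ = 0. ✓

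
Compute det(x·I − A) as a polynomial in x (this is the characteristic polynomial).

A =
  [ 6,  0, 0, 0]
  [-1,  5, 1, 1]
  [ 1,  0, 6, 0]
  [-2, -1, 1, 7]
x^4 - 24*x^3 + 216*x^2 - 864*x + 1296

Expanding det(x·I − A) (e.g. by cofactor expansion or by noting that A is similar to its Jordan form J, which has the same characteristic polynomial as A) gives
  χ_A(x) = x^4 - 24*x^3 + 216*x^2 - 864*x + 1296
which factors as (x - 6)^4. The eigenvalues (with algebraic multiplicities) are λ = 6 with multiplicity 4.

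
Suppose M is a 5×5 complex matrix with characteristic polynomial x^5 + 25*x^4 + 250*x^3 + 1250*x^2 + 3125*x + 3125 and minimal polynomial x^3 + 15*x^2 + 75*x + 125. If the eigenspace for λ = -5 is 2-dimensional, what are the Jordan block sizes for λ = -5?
Block sizes for λ = -5: [3, 2]

Step 1 — from the characteristic polynomial, algebraic multiplicity of λ = -5 is 5. From dim ker(M − (-5)·I) = 2, there are exactly 2 Jordan blocks for λ = -5.
Step 2 — from the minimal polynomial, the factor (x + 5)^3 tells us the largest block for λ = -5 has size 3.
Step 3 — with total size 5, 2 blocks, and largest block 3, the block sizes (in nonincreasing order) are [3, 2].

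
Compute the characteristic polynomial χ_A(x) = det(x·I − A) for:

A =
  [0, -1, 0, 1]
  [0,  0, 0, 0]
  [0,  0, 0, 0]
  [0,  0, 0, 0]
x^4

Expanding det(x·I − A) (e.g. by cofactor expansion or by noting that A is similar to its Jordan form J, which has the same characteristic polynomial as A) gives
  χ_A(x) = x^4
which factors as x^4. The eigenvalues (with algebraic multiplicities) are λ = 0 with multiplicity 4.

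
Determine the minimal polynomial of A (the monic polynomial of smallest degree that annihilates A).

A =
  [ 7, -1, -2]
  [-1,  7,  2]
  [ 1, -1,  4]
x^2 - 12*x + 36

The characteristic polynomial is χ_A(x) = (x - 6)^3, so the eigenvalues are known. The minimal polynomial is
  m_A(x) = Π_λ (x − λ)^{k_λ}
where k_λ is the size of the *largest* Jordan block for λ (equivalently, the smallest k with (A − λI)^k v = 0 for every generalised eigenvector v of λ).

  λ = 6: largest Jordan block has size 2, contributing (x − 6)^2

So m_A(x) = (x - 6)^2 = x^2 - 12*x + 36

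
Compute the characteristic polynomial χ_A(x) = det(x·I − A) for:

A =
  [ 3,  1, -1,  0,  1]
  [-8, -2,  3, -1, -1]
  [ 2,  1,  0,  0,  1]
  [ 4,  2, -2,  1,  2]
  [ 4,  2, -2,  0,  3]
x^5 - 5*x^4 + 10*x^3 - 10*x^2 + 5*x - 1

Expanding det(x·I − A) (e.g. by cofactor expansion or by noting that A is similar to its Jordan form J, which has the same characteristic polynomial as A) gives
  χ_A(x) = x^5 - 5*x^4 + 10*x^3 - 10*x^2 + 5*x - 1
which factors as (x - 1)^5. The eigenvalues (with algebraic multiplicities) are λ = 1 with multiplicity 5.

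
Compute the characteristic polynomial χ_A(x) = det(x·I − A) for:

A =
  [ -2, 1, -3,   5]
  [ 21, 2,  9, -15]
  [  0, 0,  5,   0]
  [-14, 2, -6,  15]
x^4 - 20*x^3 + 150*x^2 - 500*x + 625

Expanding det(x·I − A) (e.g. by cofactor expansion or by noting that A is similar to its Jordan form J, which has the same characteristic polynomial as A) gives
  χ_A(x) = x^4 - 20*x^3 + 150*x^2 - 500*x + 625
which factors as (x - 5)^4. The eigenvalues (with algebraic multiplicities) are λ = 5 with multiplicity 4.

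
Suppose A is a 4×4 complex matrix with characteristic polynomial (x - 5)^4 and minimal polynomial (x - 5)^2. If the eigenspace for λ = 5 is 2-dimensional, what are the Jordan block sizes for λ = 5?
Block sizes for λ = 5: [2, 2]

Step 1 — from the characteristic polynomial, algebraic multiplicity of λ = 5 is 4. From dim ker(A − (5)·I) = 2, there are exactly 2 Jordan blocks for λ = 5.
Step 2 — from the minimal polynomial, the factor (x − 5)^2 tells us the largest block for λ = 5 has size 2.
Step 3 — with total size 4, 2 blocks, and largest block 2, the block sizes (in nonincreasing order) are [2, 2].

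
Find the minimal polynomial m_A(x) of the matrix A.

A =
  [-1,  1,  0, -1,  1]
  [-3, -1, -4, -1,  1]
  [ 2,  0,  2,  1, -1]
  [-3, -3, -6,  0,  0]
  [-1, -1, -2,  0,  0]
x^2

The characteristic polynomial is χ_A(x) = x^5, so the eigenvalues are known. The minimal polynomial is
  m_A(x) = Π_λ (x − λ)^{k_λ}
where k_λ is the size of the *largest* Jordan block for λ (equivalently, the smallest k with (A − λI)^k v = 0 for every generalised eigenvector v of λ).

  λ = 0: largest Jordan block has size 2, contributing (x − 0)^2

So m_A(x) = x^2 = x^2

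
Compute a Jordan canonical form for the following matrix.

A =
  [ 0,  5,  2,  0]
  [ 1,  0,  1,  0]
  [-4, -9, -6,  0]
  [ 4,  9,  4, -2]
J_3(-2) ⊕ J_1(-2)

The characteristic polynomial is
  det(x·I − A) = x^4 + 8*x^3 + 24*x^2 + 32*x + 16 = (x + 2)^4

Eigenvalues and multiplicities (the geometric multiplicity of λ is n − rank(A − λI), which equals the number of Jordan blocks for λ):
  λ = -2: algebraic multiplicity = 4, geometric multiplicity = 2

Determining the block sizes for each eigenvalue:
  λ = -2: with am = 4 and gm = 2, the partition is not yet determined (e.g. several partitions of 4 into 2 parts exist). Let N = A − (-2)·I. Computing rank(N^1) = 2, rank(N^2) = 1, rank(N^3) = 0; the number of blocks of size ≥ j is rank(N^{j−1}) − rank(N^j), giving [2, 1, 1]. So we have 1 block(s) of size 3, 1 block(s) of size 1 → block sizes [3, 1]

Assembling the blocks gives a Jordan form
J =
  [-2,  1,  0,  0]
  [ 0, -2,  1,  0]
  [ 0,  0, -2,  0]
  [ 0,  0,  0, -2]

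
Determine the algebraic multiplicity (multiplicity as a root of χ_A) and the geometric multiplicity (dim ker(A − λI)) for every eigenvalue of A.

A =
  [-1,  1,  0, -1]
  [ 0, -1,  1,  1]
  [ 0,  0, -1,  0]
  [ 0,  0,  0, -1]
λ = -1: alg = 4, geom = 2

Step 1 — factor the characteristic polynomial to read off the algebraic multiplicities:
  χ_A(x) = (x + 1)^4

Step 2 — compute geometric multiplicities via the rank-nullity identity g(λ) = n − rank(A − λI):
  rank(A − (-1)·I) = 2, so dim ker(A − (-1)·I) = n − 2 = 2

Summary:
  λ = -1: algebraic multiplicity = 4, geometric multiplicity = 2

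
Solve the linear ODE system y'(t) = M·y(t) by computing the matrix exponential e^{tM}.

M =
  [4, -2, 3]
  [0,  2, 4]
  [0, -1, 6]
e^{tM} =
  [exp(4*t), t^2*exp(4*t)/2 - 2*t*exp(4*t), -t^2*exp(4*t) + 3*t*exp(4*t)]
  [0, -2*t*exp(4*t) + exp(4*t), 4*t*exp(4*t)]
  [0, -t*exp(4*t), 2*t*exp(4*t) + exp(4*t)]

Strategy: write M = P · J · P⁻¹ where J is a Jordan canonical form, so e^{tM} = P · e^{tJ} · P⁻¹, and e^{tJ} can be computed block-by-block.

M has Jordan form
J =
  [4, 1, 0]
  [0, 4, 1]
  [0, 0, 4]
(up to reordering of blocks).

Per-block formulas:
  For a 3×3 Jordan block J_3(4): exp(t · J_3(4)) = e^(4t)·(I + t·N + (t^2/2)·N^2), where N is the 3×3 nilpotent shift.

After assembling e^{tJ} and conjugating by P, we get:

e^{tM} =
  [exp(4*t), t^2*exp(4*t)/2 - 2*t*exp(4*t), -t^2*exp(4*t) + 3*t*exp(4*t)]
  [0, -2*t*exp(4*t) + exp(4*t), 4*t*exp(4*t)]
  [0, -t*exp(4*t), 2*t*exp(4*t) + exp(4*t)]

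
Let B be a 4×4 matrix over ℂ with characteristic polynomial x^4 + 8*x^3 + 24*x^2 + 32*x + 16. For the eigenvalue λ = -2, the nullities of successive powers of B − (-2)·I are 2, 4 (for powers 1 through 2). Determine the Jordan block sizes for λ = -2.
Block sizes for λ = -2: [2, 2]

From the dimensions of kernels of powers, the number of Jordan blocks of size at least j is d_j − d_{j−1} where d_j = dim ker(N^j) (with d_0 = 0). Computing the differences gives [2, 2].
The number of blocks of size exactly k is (#blocks of size ≥ k) − (#blocks of size ≥ k + 1), so the partition is: 2 block(s) of size 2.
In nonincreasing order the block sizes are [2, 2].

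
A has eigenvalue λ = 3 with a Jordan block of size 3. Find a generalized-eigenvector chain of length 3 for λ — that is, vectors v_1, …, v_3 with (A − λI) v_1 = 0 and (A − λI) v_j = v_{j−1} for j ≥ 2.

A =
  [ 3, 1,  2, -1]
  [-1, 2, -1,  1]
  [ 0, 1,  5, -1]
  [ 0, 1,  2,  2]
A Jordan chain for λ = 3 of length 3:
v_1 = (-1, 1, -1, -1)ᵀ
v_2 = (0, -1, 0, 0)ᵀ
v_3 = (1, 0, 0, 0)ᵀ

Let N = A − (3)·I. We want v_3 with N^3 v_3 = 0 but N^2 v_3 ≠ 0; then v_{j-1} := N · v_j for j = 3, …, 2.

Pick v_3 = (1, 0, 0, 0)ᵀ.
Then v_2 = N · v_3 = (0, -1, 0, 0)ᵀ.
Then v_1 = N · v_2 = (-1, 1, -1, -1)ᵀ.

Sanity check: (A − (3)·I) v_1 = (0, 0, 0, 0)ᵀ = 0. ✓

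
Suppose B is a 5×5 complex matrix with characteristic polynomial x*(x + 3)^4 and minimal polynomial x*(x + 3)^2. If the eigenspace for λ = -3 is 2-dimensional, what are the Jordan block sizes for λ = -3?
Block sizes for λ = -3: [2, 2]

Step 1 — from the characteristic polynomial, algebraic multiplicity of λ = -3 is 4. From dim ker(B − (-3)·I) = 2, there are exactly 2 Jordan blocks for λ = -3.
Step 2 — from the minimal polynomial, the factor (x + 3)^2 tells us the largest block for λ = -3 has size 2.
Step 3 — with total size 4, 2 blocks, and largest block 2, the block sizes (in nonincreasing order) are [2, 2].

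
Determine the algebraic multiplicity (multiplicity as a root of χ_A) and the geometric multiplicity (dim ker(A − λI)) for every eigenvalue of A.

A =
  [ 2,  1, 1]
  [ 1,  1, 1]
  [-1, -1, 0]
λ = 1: alg = 3, geom = 1

Step 1 — factor the characteristic polynomial to read off the algebraic multiplicities:
  χ_A(x) = (x - 1)^3

Step 2 — compute geometric multiplicities via the rank-nullity identity g(λ) = n − rank(A − λI):
  rank(A − (1)·I) = 2, so dim ker(A − (1)·I) = n − 2 = 1

Summary:
  λ = 1: algebraic multiplicity = 3, geometric multiplicity = 1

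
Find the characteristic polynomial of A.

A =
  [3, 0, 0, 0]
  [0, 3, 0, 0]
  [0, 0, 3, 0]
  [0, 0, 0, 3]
x^4 - 12*x^3 + 54*x^2 - 108*x + 81

Expanding det(x·I − A) (e.g. by cofactor expansion or by noting that A is similar to its Jordan form J, which has the same characteristic polynomial as A) gives
  χ_A(x) = x^4 - 12*x^3 + 54*x^2 - 108*x + 81
which factors as (x - 3)^4. The eigenvalues (with algebraic multiplicities) are λ = 3 with multiplicity 4.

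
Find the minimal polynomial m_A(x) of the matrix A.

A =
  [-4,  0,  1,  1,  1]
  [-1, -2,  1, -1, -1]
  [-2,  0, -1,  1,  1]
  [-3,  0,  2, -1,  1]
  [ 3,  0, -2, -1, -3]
x^3 + 7*x^2 + 16*x + 12

The characteristic polynomial is χ_A(x) = (x + 2)^4*(x + 3), so the eigenvalues are known. The minimal polynomial is
  m_A(x) = Π_λ (x − λ)^{k_λ}
where k_λ is the size of the *largest* Jordan block for λ (equivalently, the smallest k with (A − λI)^k v = 0 for every generalised eigenvector v of λ).

  λ = -3: largest Jordan block has size 1, contributing (x + 3)
  λ = -2: largest Jordan block has size 2, contributing (x + 2)^2

So m_A(x) = (x + 2)^2*(x + 3) = x^3 + 7*x^2 + 16*x + 12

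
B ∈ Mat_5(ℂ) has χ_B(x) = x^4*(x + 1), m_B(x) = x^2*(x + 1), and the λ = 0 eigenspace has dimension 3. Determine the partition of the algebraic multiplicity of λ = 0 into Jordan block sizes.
Block sizes for λ = 0: [2, 1, 1]

Step 1 — from the characteristic polynomial, algebraic multiplicity of λ = 0 is 4. From dim ker(B − (0)·I) = 3, there are exactly 3 Jordan blocks for λ = 0.
Step 2 — from the minimal polynomial, the factor (x − 0)^2 tells us the largest block for λ = 0 has size 2.
Step 3 — with total size 4, 3 blocks, and largest block 2, the block sizes (in nonincreasing order) are [2, 1, 1].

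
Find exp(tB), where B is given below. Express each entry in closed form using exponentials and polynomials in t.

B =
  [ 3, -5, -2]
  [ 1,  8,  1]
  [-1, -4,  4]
e^{tB} =
  [t^2*exp(5*t)/2 - 2*t*exp(5*t) + exp(5*t), 3*t^2*exp(5*t)/2 - 5*t*exp(5*t), t^2*exp(5*t)/2 - 2*t*exp(5*t)]
  [t*exp(5*t), 3*t*exp(5*t) + exp(5*t), t*exp(5*t)]
  [-t^2*exp(5*t)/2 - t*exp(5*t), -3*t^2*exp(5*t)/2 - 4*t*exp(5*t), -t^2*exp(5*t)/2 - t*exp(5*t) + exp(5*t)]

Strategy: write B = P · J · P⁻¹ where J is a Jordan canonical form, so e^{tB} = P · e^{tJ} · P⁻¹, and e^{tJ} can be computed block-by-block.

B has Jordan form
J =
  [5, 1, 0]
  [0, 5, 1]
  [0, 0, 5]
(up to reordering of blocks).

Per-block formulas:
  For a 3×3 Jordan block J_3(5): exp(t · J_3(5)) = e^(5t)·(I + t·N + (t^2/2)·N^2), where N is the 3×3 nilpotent shift.

After assembling e^{tJ} and conjugating by P, we get:

e^{tB} =
  [t^2*exp(5*t)/2 - 2*t*exp(5*t) + exp(5*t), 3*t^2*exp(5*t)/2 - 5*t*exp(5*t), t^2*exp(5*t)/2 - 2*t*exp(5*t)]
  [t*exp(5*t), 3*t*exp(5*t) + exp(5*t), t*exp(5*t)]
  [-t^2*exp(5*t)/2 - t*exp(5*t), -3*t^2*exp(5*t)/2 - 4*t*exp(5*t), -t^2*exp(5*t)/2 - t*exp(5*t) + exp(5*t)]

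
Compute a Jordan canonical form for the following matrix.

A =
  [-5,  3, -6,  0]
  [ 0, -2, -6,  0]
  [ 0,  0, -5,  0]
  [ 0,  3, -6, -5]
J_1(-5) ⊕ J_1(-5) ⊕ J_1(-5) ⊕ J_1(-2)

The characteristic polynomial is
  det(x·I − A) = x^4 + 17*x^3 + 105*x^2 + 275*x + 250 = (x + 2)*(x + 5)^3

Eigenvalues and multiplicities (the geometric multiplicity of λ is n − rank(A − λI), which equals the number of Jordan blocks for λ):
  λ = -5: algebraic multiplicity = 3, geometric multiplicity = 3
  λ = -2: algebraic multiplicity = 1, geometric multiplicity = 1

Determining the block sizes for each eigenvalue:
  λ = -5: gm = am = 3, so every block has size 1 → block sizes [1, 1, 1]
  λ = -2: one block (gm = 1), so the single block has size am = 1 → block sizes [1]

Assembling the blocks gives a Jordan form
J =
  [-5,  0,  0,  0]
  [ 0, -5,  0,  0]
  [ 0,  0, -5,  0]
  [ 0,  0,  0, -2]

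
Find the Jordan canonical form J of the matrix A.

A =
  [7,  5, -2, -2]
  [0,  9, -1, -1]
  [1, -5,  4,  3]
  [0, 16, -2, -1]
J_1(1) ⊕ J_3(6)

The characteristic polynomial is
  det(x·I − A) = x^4 - 19*x^3 + 126*x^2 - 324*x + 216 = (x - 6)^3*(x - 1)

Eigenvalues and multiplicities (the geometric multiplicity of λ is n − rank(A − λI), which equals the number of Jordan blocks for λ):
  λ = 1: algebraic multiplicity = 1, geometric multiplicity = 1
  λ = 6: algebraic multiplicity = 3, geometric multiplicity = 1

Determining the block sizes for each eigenvalue:
  λ = 1: one block (gm = 1), so the single block has size am = 1 → block sizes [1]
  λ = 6: one block (gm = 1), so the single block has size am = 3 → block sizes [3]

Assembling the blocks gives a Jordan form
J =
  [1, 0, 0, 0]
  [0, 6, 1, 0]
  [0, 0, 6, 1]
  [0, 0, 0, 6]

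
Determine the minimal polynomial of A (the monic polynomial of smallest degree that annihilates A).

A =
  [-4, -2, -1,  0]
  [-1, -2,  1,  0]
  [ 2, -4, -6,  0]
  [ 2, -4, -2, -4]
x^3 + 12*x^2 + 48*x + 64

The characteristic polynomial is χ_A(x) = (x + 4)^4, so the eigenvalues are known. The minimal polynomial is
  m_A(x) = Π_λ (x − λ)^{k_λ}
where k_λ is the size of the *largest* Jordan block for λ (equivalently, the smallest k with (A − λI)^k v = 0 for every generalised eigenvector v of λ).

  λ = -4: largest Jordan block has size 3, contributing (x + 4)^3

So m_A(x) = (x + 4)^3 = x^3 + 12*x^2 + 48*x + 64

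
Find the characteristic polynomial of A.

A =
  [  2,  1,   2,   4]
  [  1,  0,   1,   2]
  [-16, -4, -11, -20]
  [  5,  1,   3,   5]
x^4 + 4*x^3 + 6*x^2 + 4*x + 1

Expanding det(x·I − A) (e.g. by cofactor expansion or by noting that A is similar to its Jordan form J, which has the same characteristic polynomial as A) gives
  χ_A(x) = x^4 + 4*x^3 + 6*x^2 + 4*x + 1
which factors as (x + 1)^4. The eigenvalues (with algebraic multiplicities) are λ = -1 with multiplicity 4.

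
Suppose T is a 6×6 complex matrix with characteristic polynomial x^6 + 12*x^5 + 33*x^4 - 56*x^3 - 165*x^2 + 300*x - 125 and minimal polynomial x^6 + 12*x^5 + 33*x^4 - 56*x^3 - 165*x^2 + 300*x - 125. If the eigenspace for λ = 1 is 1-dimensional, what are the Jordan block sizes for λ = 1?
Block sizes for λ = 1: [3]

Step 1 — from the characteristic polynomial, algebraic multiplicity of λ = 1 is 3. From dim ker(T − (1)·I) = 1, there are exactly 1 Jordan blocks for λ = 1.
Step 2 — from the minimal polynomial, the factor (x − 1)^3 tells us the largest block for λ = 1 has size 3.
Step 3 — with total size 3, 1 blocks, and largest block 3, the block sizes (in nonincreasing order) are [3].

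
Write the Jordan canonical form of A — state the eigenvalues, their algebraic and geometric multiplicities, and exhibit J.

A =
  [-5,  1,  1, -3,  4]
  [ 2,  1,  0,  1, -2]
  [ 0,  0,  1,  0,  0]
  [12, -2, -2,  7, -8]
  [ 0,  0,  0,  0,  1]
J_3(1) ⊕ J_1(1) ⊕ J_1(1)

The characteristic polynomial is
  det(x·I − A) = x^5 - 5*x^4 + 10*x^3 - 10*x^2 + 5*x - 1 = (x - 1)^5

Eigenvalues and multiplicities (the geometric multiplicity of λ is n − rank(A − λI), which equals the number of Jordan blocks for λ):
  λ = 1: algebraic multiplicity = 5, geometric multiplicity = 3

Determining the block sizes for each eigenvalue:
  λ = 1: with am = 5 and gm = 3, the partition is not yet determined (e.g. several partitions of 5 into 3 parts exist). Let N = A − (1)·I. Computing rank(N^1) = 2, rank(N^2) = 1, rank(N^3) = 0; the number of blocks of size ≥ j is rank(N^{j−1}) − rank(N^j), giving [3, 1, 1]. So we have 1 block(s) of size 3, 2 block(s) of size 1 → block sizes [3, 1, 1]

Assembling the blocks gives a Jordan form
J =
  [1, 1, 0, 0, 0]
  [0, 1, 1, 0, 0]
  [0, 0, 1, 0, 0]
  [0, 0, 0, 1, 0]
  [0, 0, 0, 0, 1]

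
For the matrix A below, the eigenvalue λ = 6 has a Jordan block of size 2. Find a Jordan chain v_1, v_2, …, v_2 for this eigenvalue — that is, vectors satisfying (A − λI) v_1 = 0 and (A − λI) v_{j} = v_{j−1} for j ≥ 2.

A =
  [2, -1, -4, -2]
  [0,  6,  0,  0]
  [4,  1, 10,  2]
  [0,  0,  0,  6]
A Jordan chain for λ = 6 of length 2:
v_1 = (-4, 0, 4, 0)ᵀ
v_2 = (1, 0, 0, 0)ᵀ

Let N = A − (6)·I. We want v_2 with N^2 v_2 = 0 but N^1 v_2 ≠ 0; then v_{j-1} := N · v_j for j = 2, …, 2.

Pick v_2 = (1, 0, 0, 0)ᵀ.
Then v_1 = N · v_2 = (-4, 0, 4, 0)ᵀ.

Sanity check: (A − (6)·I) v_1 = (0, 0, 0, 0)ᵀ = 0. ✓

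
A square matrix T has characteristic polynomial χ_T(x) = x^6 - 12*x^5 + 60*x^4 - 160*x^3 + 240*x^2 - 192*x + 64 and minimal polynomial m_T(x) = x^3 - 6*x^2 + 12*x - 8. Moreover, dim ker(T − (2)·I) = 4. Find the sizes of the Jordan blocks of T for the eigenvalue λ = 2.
Block sizes for λ = 2: [3, 1, 1, 1]

Step 1 — from the characteristic polynomial, algebraic multiplicity of λ = 2 is 6. From dim ker(T − (2)·I) = 4, there are exactly 4 Jordan blocks for λ = 2.
Step 2 — from the minimal polynomial, the factor (x − 2)^3 tells us the largest block for λ = 2 has size 3.
Step 3 — with total size 6, 4 blocks, and largest block 3, the block sizes (in nonincreasing order) are [3, 1, 1, 1].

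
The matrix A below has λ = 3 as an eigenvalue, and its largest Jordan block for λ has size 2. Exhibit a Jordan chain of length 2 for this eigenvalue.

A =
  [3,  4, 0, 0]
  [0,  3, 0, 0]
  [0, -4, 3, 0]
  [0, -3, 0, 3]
A Jordan chain for λ = 3 of length 2:
v_1 = (4, 0, -4, -3)ᵀ
v_2 = (0, 1, 0, 0)ᵀ

Let N = A − (3)·I. We want v_2 with N^2 v_2 = 0 but N^1 v_2 ≠ 0; then v_{j-1} := N · v_j for j = 2, …, 2.

Pick v_2 = (0, 1, 0, 0)ᵀ.
Then v_1 = N · v_2 = (4, 0, -4, -3)ᵀ.

Sanity check: (A − (3)·I) v_1 = (0, 0, 0, 0)ᵀ = 0. ✓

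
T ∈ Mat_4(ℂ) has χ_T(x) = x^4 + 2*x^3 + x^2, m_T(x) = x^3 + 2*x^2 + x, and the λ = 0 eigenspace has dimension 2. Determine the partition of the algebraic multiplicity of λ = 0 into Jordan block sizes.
Block sizes for λ = 0: [1, 1]

Step 1 — from the characteristic polynomial, algebraic multiplicity of λ = 0 is 2. From dim ker(T − (0)·I) = 2, there are exactly 2 Jordan blocks for λ = 0.
Step 2 — from the minimal polynomial, the factor (x − 0) tells us the largest block for λ = 0 has size 1.
Step 3 — with total size 2, 2 blocks, and largest block 1, the block sizes (in nonincreasing order) are [1, 1].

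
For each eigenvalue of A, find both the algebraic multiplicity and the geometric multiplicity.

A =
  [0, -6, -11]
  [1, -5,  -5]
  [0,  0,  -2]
λ = -3: alg = 1, geom = 1; λ = -2: alg = 2, geom = 1

Step 1 — factor the characteristic polynomial to read off the algebraic multiplicities:
  χ_A(x) = (x + 2)^2*(x + 3)

Step 2 — compute geometric multiplicities via the rank-nullity identity g(λ) = n − rank(A − λI):
  rank(A − (-3)·I) = 2, so dim ker(A − (-3)·I) = n − 2 = 1
  rank(A − (-2)·I) = 2, so dim ker(A − (-2)·I) = n − 2 = 1

Summary:
  λ = -3: algebraic multiplicity = 1, geometric multiplicity = 1
  λ = -2: algebraic multiplicity = 2, geometric multiplicity = 1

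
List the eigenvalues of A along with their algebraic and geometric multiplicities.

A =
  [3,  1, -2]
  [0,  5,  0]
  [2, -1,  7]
λ = 5: alg = 3, geom = 2

Step 1 — factor the characteristic polynomial to read off the algebraic multiplicities:
  χ_A(x) = (x - 5)^3

Step 2 — compute geometric multiplicities via the rank-nullity identity g(λ) = n − rank(A − λI):
  rank(A − (5)·I) = 1, so dim ker(A − (5)·I) = n − 1 = 2

Summary:
  λ = 5: algebraic multiplicity = 3, geometric multiplicity = 2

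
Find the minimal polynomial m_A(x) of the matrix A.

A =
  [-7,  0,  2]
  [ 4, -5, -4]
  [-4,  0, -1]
x^2 + 8*x + 15

The characteristic polynomial is χ_A(x) = (x + 3)*(x + 5)^2, so the eigenvalues are known. The minimal polynomial is
  m_A(x) = Π_λ (x − λ)^{k_λ}
where k_λ is the size of the *largest* Jordan block for λ (equivalently, the smallest k with (A − λI)^k v = 0 for every generalised eigenvector v of λ).

  λ = -5: largest Jordan block has size 1, contributing (x + 5)
  λ = -3: largest Jordan block has size 1, contributing (x + 3)

So m_A(x) = (x + 3)*(x + 5) = x^2 + 8*x + 15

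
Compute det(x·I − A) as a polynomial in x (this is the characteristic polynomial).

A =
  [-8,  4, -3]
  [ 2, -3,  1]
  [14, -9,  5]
x^3 + 6*x^2 + 12*x + 8

Expanding det(x·I − A) (e.g. by cofactor expansion or by noting that A is similar to its Jordan form J, which has the same characteristic polynomial as A) gives
  χ_A(x) = x^3 + 6*x^2 + 12*x + 8
which factors as (x + 2)^3. The eigenvalues (with algebraic multiplicities) are λ = -2 with multiplicity 3.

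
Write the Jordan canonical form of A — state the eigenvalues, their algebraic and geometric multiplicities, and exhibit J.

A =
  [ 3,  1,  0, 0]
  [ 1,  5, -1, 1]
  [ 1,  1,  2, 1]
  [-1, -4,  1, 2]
J_3(3) ⊕ J_1(3)

The characteristic polynomial is
  det(x·I − A) = x^4 - 12*x^3 + 54*x^2 - 108*x + 81 = (x - 3)^4

Eigenvalues and multiplicities (the geometric multiplicity of λ is n − rank(A − λI), which equals the number of Jordan blocks for λ):
  λ = 3: algebraic multiplicity = 4, geometric multiplicity = 2

Determining the block sizes for each eigenvalue:
  λ = 3: with am = 4 and gm = 2, the partition is not yet determined (e.g. several partitions of 4 into 2 parts exist). Let N = A − (3)·I. Computing rank(N^1) = 2, rank(N^2) = 1, rank(N^3) = 0; the number of blocks of size ≥ j is rank(N^{j−1}) − rank(N^j), giving [2, 1, 1]. So we have 1 block(s) of size 3, 1 block(s) of size 1 → block sizes [3, 1]

Assembling the blocks gives a Jordan form
J =
  [3, 1, 0, 0]
  [0, 3, 1, 0]
  [0, 0, 3, 0]
  [0, 0, 0, 3]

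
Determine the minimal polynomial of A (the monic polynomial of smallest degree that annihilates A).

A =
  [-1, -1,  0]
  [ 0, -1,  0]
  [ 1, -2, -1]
x^3 + 3*x^2 + 3*x + 1

The characteristic polynomial is χ_A(x) = (x + 1)^3, so the eigenvalues are known. The minimal polynomial is
  m_A(x) = Π_λ (x − λ)^{k_λ}
where k_λ is the size of the *largest* Jordan block for λ (equivalently, the smallest k with (A − λI)^k v = 0 for every generalised eigenvector v of λ).

  λ = -1: largest Jordan block has size 3, contributing (x + 1)^3

So m_A(x) = (x + 1)^3 = x^3 + 3*x^2 + 3*x + 1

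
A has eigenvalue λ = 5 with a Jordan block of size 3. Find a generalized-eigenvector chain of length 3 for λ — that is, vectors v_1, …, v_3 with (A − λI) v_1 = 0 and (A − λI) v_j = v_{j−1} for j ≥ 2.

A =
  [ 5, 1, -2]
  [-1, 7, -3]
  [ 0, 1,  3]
A Jordan chain for λ = 5 of length 3:
v_1 = (-1, -2, -1)ᵀ
v_2 = (0, -1, 0)ᵀ
v_3 = (1, 0, 0)ᵀ

Let N = A − (5)·I. We want v_3 with N^3 v_3 = 0 but N^2 v_3 ≠ 0; then v_{j-1} := N · v_j for j = 3, …, 2.

Pick v_3 = (1, 0, 0)ᵀ.
Then v_2 = N · v_3 = (0, -1, 0)ᵀ.
Then v_1 = N · v_2 = (-1, -2, -1)ᵀ.

Sanity check: (A − (5)·I) v_1 = (0, 0, 0)ᵀ = 0. ✓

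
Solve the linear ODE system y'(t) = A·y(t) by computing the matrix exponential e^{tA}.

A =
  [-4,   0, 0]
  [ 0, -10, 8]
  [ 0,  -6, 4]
e^{tA} =
  [exp(-4*t), 0, 0]
  [0, -3*exp(-2*t) + 4*exp(-4*t), 4*exp(-2*t) - 4*exp(-4*t)]
  [0, -3*exp(-2*t) + 3*exp(-4*t), 4*exp(-2*t) - 3*exp(-4*t)]

Strategy: write A = P · J · P⁻¹ where J is a Jordan canonical form, so e^{tA} = P · e^{tJ} · P⁻¹, and e^{tJ} can be computed block-by-block.

A has Jordan form
J =
  [-4,  0,  0]
  [ 0, -4,  0]
  [ 0,  0, -2]
(up to reordering of blocks).

Per-block formulas:
  For a 1×1 block at λ = -4: exp(t · [-4]) = [e^(-4t)].
  For a 1×1 block at λ = -2: exp(t · [-2]) = [e^(-2t)].

After assembling e^{tJ} and conjugating by P, we get:

e^{tA} =
  [exp(-4*t), 0, 0]
  [0, -3*exp(-2*t) + 4*exp(-4*t), 4*exp(-2*t) - 4*exp(-4*t)]
  [0, -3*exp(-2*t) + 3*exp(-4*t), 4*exp(-2*t) - 3*exp(-4*t)]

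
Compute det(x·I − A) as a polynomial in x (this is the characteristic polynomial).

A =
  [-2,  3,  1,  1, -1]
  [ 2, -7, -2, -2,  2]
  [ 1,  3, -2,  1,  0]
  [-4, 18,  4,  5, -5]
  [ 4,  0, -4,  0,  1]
x^5 + 5*x^4 + 10*x^3 + 10*x^2 + 5*x + 1

Expanding det(x·I − A) (e.g. by cofactor expansion or by noting that A is similar to its Jordan form J, which has the same characteristic polynomial as A) gives
  χ_A(x) = x^5 + 5*x^4 + 10*x^3 + 10*x^2 + 5*x + 1
which factors as (x + 1)^5. The eigenvalues (with algebraic multiplicities) are λ = -1 with multiplicity 5.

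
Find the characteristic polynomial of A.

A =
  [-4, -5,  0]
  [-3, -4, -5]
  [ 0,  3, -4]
x^3 + 12*x^2 + 48*x + 64

Expanding det(x·I − A) (e.g. by cofactor expansion or by noting that A is similar to its Jordan form J, which has the same characteristic polynomial as A) gives
  χ_A(x) = x^3 + 12*x^2 + 48*x + 64
which factors as (x + 4)^3. The eigenvalues (with algebraic multiplicities) are λ = -4 with multiplicity 3.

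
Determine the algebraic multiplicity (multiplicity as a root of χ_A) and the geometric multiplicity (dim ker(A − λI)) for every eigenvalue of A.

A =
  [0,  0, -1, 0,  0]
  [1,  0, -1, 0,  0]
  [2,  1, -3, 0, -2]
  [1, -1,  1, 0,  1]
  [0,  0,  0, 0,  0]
λ = -1: alg = 3, geom = 1; λ = 0: alg = 2, geom = 1

Step 1 — factor the characteristic polynomial to read off the algebraic multiplicities:
  χ_A(x) = x^2*(x + 1)^3

Step 2 — compute geometric multiplicities via the rank-nullity identity g(λ) = n − rank(A − λI):
  rank(A − (-1)·I) = 4, so dim ker(A − (-1)·I) = n − 4 = 1
  rank(A − (0)·I) = 4, so dim ker(A − (0)·I) = n − 4 = 1

Summary:
  λ = -1: algebraic multiplicity = 3, geometric multiplicity = 1
  λ = 0: algebraic multiplicity = 2, geometric multiplicity = 1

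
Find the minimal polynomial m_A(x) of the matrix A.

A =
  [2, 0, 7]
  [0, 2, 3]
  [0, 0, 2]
x^2 - 4*x + 4

The characteristic polynomial is χ_A(x) = (x - 2)^3, so the eigenvalues are known. The minimal polynomial is
  m_A(x) = Π_λ (x − λ)^{k_λ}
where k_λ is the size of the *largest* Jordan block for λ (equivalently, the smallest k with (A − λI)^k v = 0 for every generalised eigenvector v of λ).

  λ = 2: largest Jordan block has size 2, contributing (x − 2)^2

So m_A(x) = (x - 2)^2 = x^2 - 4*x + 4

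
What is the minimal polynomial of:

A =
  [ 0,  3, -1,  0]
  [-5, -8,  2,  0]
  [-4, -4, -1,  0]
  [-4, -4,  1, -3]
x^3 + 9*x^2 + 27*x + 27

The characteristic polynomial is χ_A(x) = (x + 3)^4, so the eigenvalues are known. The minimal polynomial is
  m_A(x) = Π_λ (x − λ)^{k_λ}
where k_λ is the size of the *largest* Jordan block for λ (equivalently, the smallest k with (A − λI)^k v = 0 for every generalised eigenvector v of λ).

  λ = -3: largest Jordan block has size 3, contributing (x + 3)^3

So m_A(x) = (x + 3)^3 = x^3 + 9*x^2 + 27*x + 27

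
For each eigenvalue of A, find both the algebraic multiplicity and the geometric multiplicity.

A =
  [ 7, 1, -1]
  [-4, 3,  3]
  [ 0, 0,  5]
λ = 5: alg = 3, geom = 1

Step 1 — factor the characteristic polynomial to read off the algebraic multiplicities:
  χ_A(x) = (x - 5)^3

Step 2 — compute geometric multiplicities via the rank-nullity identity g(λ) = n − rank(A − λI):
  rank(A − (5)·I) = 2, so dim ker(A − (5)·I) = n − 2 = 1

Summary:
  λ = 5: algebraic multiplicity = 3, geometric multiplicity = 1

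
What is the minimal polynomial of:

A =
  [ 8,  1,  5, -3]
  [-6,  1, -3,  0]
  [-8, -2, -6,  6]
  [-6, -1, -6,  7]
x^4 - 10*x^3 + 33*x^2 - 40*x + 16

The characteristic polynomial is χ_A(x) = (x - 4)^2*(x - 1)^2, so the eigenvalues are known. The minimal polynomial is
  m_A(x) = Π_λ (x − λ)^{k_λ}
where k_λ is the size of the *largest* Jordan block for λ (equivalently, the smallest k with (A − λI)^k v = 0 for every generalised eigenvector v of λ).

  λ = 1: largest Jordan block has size 2, contributing (x − 1)^2
  λ = 4: largest Jordan block has size 2, contributing (x − 4)^2

So m_A(x) = (x - 4)^2*(x - 1)^2 = x^4 - 10*x^3 + 33*x^2 - 40*x + 16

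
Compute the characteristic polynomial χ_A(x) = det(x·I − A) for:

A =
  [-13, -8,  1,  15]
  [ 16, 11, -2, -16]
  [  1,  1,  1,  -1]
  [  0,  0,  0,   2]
x^4 - x^3 - 18*x^2 + 52*x - 40

Expanding det(x·I − A) (e.g. by cofactor expansion or by noting that A is similar to its Jordan form J, which has the same characteristic polynomial as A) gives
  χ_A(x) = x^4 - x^3 - 18*x^2 + 52*x - 40
which factors as (x - 2)^3*(x + 5). The eigenvalues (with algebraic multiplicities) are λ = -5 with multiplicity 1, λ = 2 with multiplicity 3.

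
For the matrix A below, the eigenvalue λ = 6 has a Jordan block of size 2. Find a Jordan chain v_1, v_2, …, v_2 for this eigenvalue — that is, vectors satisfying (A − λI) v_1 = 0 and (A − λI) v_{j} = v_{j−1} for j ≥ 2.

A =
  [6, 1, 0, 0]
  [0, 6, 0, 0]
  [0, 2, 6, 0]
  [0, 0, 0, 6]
A Jordan chain for λ = 6 of length 2:
v_1 = (1, 0, 2, 0)ᵀ
v_2 = (0, 1, 0, 0)ᵀ

Let N = A − (6)·I. We want v_2 with N^2 v_2 = 0 but N^1 v_2 ≠ 0; then v_{j-1} := N · v_j for j = 2, …, 2.

Pick v_2 = (0, 1, 0, 0)ᵀ.
Then v_1 = N · v_2 = (1, 0, 2, 0)ᵀ.

Sanity check: (A − (6)·I) v_1 = (0, 0, 0, 0)ᵀ = 0. ✓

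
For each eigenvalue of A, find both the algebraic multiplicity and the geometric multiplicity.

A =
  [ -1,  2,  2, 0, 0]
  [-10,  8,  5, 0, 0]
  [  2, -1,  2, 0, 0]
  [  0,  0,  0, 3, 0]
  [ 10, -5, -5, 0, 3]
λ = 3: alg = 5, geom = 4

Step 1 — factor the characteristic polynomial to read off the algebraic multiplicities:
  χ_A(x) = (x - 3)^5

Step 2 — compute geometric multiplicities via the rank-nullity identity g(λ) = n − rank(A − λI):
  rank(A − (3)·I) = 1, so dim ker(A − (3)·I) = n − 1 = 4

Summary:
  λ = 3: algebraic multiplicity = 5, geometric multiplicity = 4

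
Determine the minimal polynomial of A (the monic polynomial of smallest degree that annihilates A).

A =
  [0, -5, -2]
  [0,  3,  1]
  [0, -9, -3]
x^3

The characteristic polynomial is χ_A(x) = x^3, so the eigenvalues are known. The minimal polynomial is
  m_A(x) = Π_λ (x − λ)^{k_λ}
where k_λ is the size of the *largest* Jordan block for λ (equivalently, the smallest k with (A − λI)^k v = 0 for every generalised eigenvector v of λ).

  λ = 0: largest Jordan block has size 3, contributing (x − 0)^3

So m_A(x) = x^3 = x^3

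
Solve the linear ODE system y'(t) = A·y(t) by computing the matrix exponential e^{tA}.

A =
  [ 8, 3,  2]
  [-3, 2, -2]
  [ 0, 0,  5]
e^{tA} =
  [3*t*exp(5*t) + exp(5*t), 3*t*exp(5*t), 2*t*exp(5*t)]
  [-3*t*exp(5*t), -3*t*exp(5*t) + exp(5*t), -2*t*exp(5*t)]
  [0, 0, exp(5*t)]

Strategy: write A = P · J · P⁻¹ where J is a Jordan canonical form, so e^{tA} = P · e^{tJ} · P⁻¹, and e^{tJ} can be computed block-by-block.

A has Jordan form
J =
  [5, 1, 0]
  [0, 5, 0]
  [0, 0, 5]
(up to reordering of blocks).

Per-block formulas:
  For a 2×2 Jordan block J_2(5): exp(t · J_2(5)) = e^(5t)·(I + t·N), where N is the 2×2 nilpotent shift.
  For a 1×1 block at λ = 5: exp(t · [5]) = [e^(5t)].

After assembling e^{tJ} and conjugating by P, we get:

e^{tA} =
  [3*t*exp(5*t) + exp(5*t), 3*t*exp(5*t), 2*t*exp(5*t)]
  [-3*t*exp(5*t), -3*t*exp(5*t) + exp(5*t), -2*t*exp(5*t)]
  [0, 0, exp(5*t)]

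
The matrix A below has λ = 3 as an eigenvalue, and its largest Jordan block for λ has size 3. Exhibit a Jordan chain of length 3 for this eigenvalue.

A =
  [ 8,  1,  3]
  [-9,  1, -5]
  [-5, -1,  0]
A Jordan chain for λ = 3 of length 3:
v_1 = (1, -2, -1)ᵀ
v_2 = (5, -9, -5)ᵀ
v_3 = (1, 0, 0)ᵀ

Let N = A − (3)·I. We want v_3 with N^3 v_3 = 0 but N^2 v_3 ≠ 0; then v_{j-1} := N · v_j for j = 3, …, 2.

Pick v_3 = (1, 0, 0)ᵀ.
Then v_2 = N · v_3 = (5, -9, -5)ᵀ.
Then v_1 = N · v_2 = (1, -2, -1)ᵀ.

Sanity check: (A − (3)·I) v_1 = (0, 0, 0)ᵀ = 0. ✓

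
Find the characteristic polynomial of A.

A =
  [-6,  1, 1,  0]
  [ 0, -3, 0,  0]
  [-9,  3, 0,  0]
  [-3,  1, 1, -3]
x^4 + 12*x^3 + 54*x^2 + 108*x + 81

Expanding det(x·I − A) (e.g. by cofactor expansion or by noting that A is similar to its Jordan form J, which has the same characteristic polynomial as A) gives
  χ_A(x) = x^4 + 12*x^3 + 54*x^2 + 108*x + 81
which factors as (x + 3)^4. The eigenvalues (with algebraic multiplicities) are λ = -3 with multiplicity 4.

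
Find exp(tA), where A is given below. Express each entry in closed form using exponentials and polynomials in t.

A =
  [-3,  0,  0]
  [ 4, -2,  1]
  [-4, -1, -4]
e^{tA} =
  [exp(-3*t), 0, 0]
  [4*t*exp(-3*t), t*exp(-3*t) + exp(-3*t), t*exp(-3*t)]
  [-4*t*exp(-3*t), -t*exp(-3*t), -t*exp(-3*t) + exp(-3*t)]

Strategy: write A = P · J · P⁻¹ where J is a Jordan canonical form, so e^{tA} = P · e^{tJ} · P⁻¹, and e^{tJ} can be computed block-by-block.

A has Jordan form
J =
  [-3,  1,  0]
  [ 0, -3,  0]
  [ 0,  0, -3]
(up to reordering of blocks).

Per-block formulas:
  For a 2×2 Jordan block J_2(-3): exp(t · J_2(-3)) = e^(-3t)·(I + t·N), where N is the 2×2 nilpotent shift.
  For a 1×1 block at λ = -3: exp(t · [-3]) = [e^(-3t)].

After assembling e^{tJ} and conjugating by P, we get:

e^{tA} =
  [exp(-3*t), 0, 0]
  [4*t*exp(-3*t), t*exp(-3*t) + exp(-3*t), t*exp(-3*t)]
  [-4*t*exp(-3*t), -t*exp(-3*t), -t*exp(-3*t) + exp(-3*t)]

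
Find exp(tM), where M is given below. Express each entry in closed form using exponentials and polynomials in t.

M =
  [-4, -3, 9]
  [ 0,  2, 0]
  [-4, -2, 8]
e^{tM} =
  [-6*t*exp(2*t) + exp(2*t), -3*t*exp(2*t), 9*t*exp(2*t)]
  [0, exp(2*t), 0]
  [-4*t*exp(2*t), -2*t*exp(2*t), 6*t*exp(2*t) + exp(2*t)]

Strategy: write M = P · J · P⁻¹ where J is a Jordan canonical form, so e^{tM} = P · e^{tJ} · P⁻¹, and e^{tJ} can be computed block-by-block.

M has Jordan form
J =
  [2, 1, 0]
  [0, 2, 0]
  [0, 0, 2]
(up to reordering of blocks).

Per-block formulas:
  For a 2×2 Jordan block J_2(2): exp(t · J_2(2)) = e^(2t)·(I + t·N), where N is the 2×2 nilpotent shift.
  For a 1×1 block at λ = 2: exp(t · [2]) = [e^(2t)].

After assembling e^{tJ} and conjugating by P, we get:

e^{tM} =
  [-6*t*exp(2*t) + exp(2*t), -3*t*exp(2*t), 9*t*exp(2*t)]
  [0, exp(2*t), 0]
  [-4*t*exp(2*t), -2*t*exp(2*t), 6*t*exp(2*t) + exp(2*t)]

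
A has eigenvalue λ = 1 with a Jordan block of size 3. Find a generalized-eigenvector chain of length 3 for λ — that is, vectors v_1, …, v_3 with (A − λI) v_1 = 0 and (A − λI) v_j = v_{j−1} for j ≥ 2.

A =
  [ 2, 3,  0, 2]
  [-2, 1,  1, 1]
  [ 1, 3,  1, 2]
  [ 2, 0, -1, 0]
A Jordan chain for λ = 1 of length 3:
v_1 = (-1, 1, -1, -1)ᵀ
v_2 = (1, -2, 1, 2)ᵀ
v_3 = (1, 0, 0, 0)ᵀ

Let N = A − (1)·I. We want v_3 with N^3 v_3 = 0 but N^2 v_3 ≠ 0; then v_{j-1} := N · v_j for j = 3, …, 2.

Pick v_3 = (1, 0, 0, 0)ᵀ.
Then v_2 = N · v_3 = (1, -2, 1, 2)ᵀ.
Then v_1 = N · v_2 = (-1, 1, -1, -1)ᵀ.

Sanity check: (A − (1)·I) v_1 = (0, 0, 0, 0)ᵀ = 0. ✓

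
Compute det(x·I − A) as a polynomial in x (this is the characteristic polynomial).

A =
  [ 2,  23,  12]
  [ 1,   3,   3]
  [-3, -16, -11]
x^3 + 6*x^2 + 12*x + 8

Expanding det(x·I − A) (e.g. by cofactor expansion or by noting that A is similar to its Jordan form J, which has the same characteristic polynomial as A) gives
  χ_A(x) = x^3 + 6*x^2 + 12*x + 8
which factors as (x + 2)^3. The eigenvalues (with algebraic multiplicities) are λ = -2 with multiplicity 3.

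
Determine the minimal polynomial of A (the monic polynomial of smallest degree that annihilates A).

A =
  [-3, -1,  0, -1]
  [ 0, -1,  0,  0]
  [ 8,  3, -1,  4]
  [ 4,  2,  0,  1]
x^2 + 2*x + 1

The characteristic polynomial is χ_A(x) = (x + 1)^4, so the eigenvalues are known. The minimal polynomial is
  m_A(x) = Π_λ (x − λ)^{k_λ}
where k_λ is the size of the *largest* Jordan block for λ (equivalently, the smallest k with (A − λI)^k v = 0 for every generalised eigenvector v of λ).

  λ = -1: largest Jordan block has size 2, contributing (x + 1)^2

So m_A(x) = (x + 1)^2 = x^2 + 2*x + 1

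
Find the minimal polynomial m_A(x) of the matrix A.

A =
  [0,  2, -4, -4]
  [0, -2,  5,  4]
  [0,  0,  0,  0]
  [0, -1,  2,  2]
x^3

The characteristic polynomial is χ_A(x) = x^4, so the eigenvalues are known. The minimal polynomial is
  m_A(x) = Π_λ (x − λ)^{k_λ}
where k_λ is the size of the *largest* Jordan block for λ (equivalently, the smallest k with (A − λI)^k v = 0 for every generalised eigenvector v of λ).

  λ = 0: largest Jordan block has size 3, contributing (x − 0)^3

So m_A(x) = x^3 = x^3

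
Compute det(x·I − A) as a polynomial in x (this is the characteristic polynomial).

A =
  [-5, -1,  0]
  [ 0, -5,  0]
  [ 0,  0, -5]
x^3 + 15*x^2 + 75*x + 125

Expanding det(x·I − A) (e.g. by cofactor expansion or by noting that A is similar to its Jordan form J, which has the same characteristic polynomial as A) gives
  χ_A(x) = x^3 + 15*x^2 + 75*x + 125
which factors as (x + 5)^3. The eigenvalues (with algebraic multiplicities) are λ = -5 with multiplicity 3.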